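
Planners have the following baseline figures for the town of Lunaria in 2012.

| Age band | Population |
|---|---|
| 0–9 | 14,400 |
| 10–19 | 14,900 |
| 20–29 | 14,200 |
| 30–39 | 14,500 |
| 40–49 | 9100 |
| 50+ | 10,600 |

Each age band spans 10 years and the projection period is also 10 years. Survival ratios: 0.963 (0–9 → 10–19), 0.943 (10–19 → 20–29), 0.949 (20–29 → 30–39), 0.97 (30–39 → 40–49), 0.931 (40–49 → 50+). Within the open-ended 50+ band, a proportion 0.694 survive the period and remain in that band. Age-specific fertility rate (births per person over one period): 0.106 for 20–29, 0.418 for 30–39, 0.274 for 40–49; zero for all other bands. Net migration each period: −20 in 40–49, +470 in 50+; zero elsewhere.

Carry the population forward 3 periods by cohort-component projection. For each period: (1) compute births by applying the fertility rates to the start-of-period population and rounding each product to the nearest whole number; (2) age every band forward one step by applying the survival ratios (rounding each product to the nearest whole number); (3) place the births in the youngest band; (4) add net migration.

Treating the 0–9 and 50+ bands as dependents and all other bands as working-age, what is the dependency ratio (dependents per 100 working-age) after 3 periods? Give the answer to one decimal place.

Call the groups 1 to 6, youngest first.
Period 1:
Births: 14200 × 0.106 = 1505 ; 14500 × 0.418 = 6061 ; 9100 × 0.274 = 2493 → total 10059
Group 2: 14400 × 0.963 = 13867
Group 3: 14900 × 0.943 = 14051
Group 4: 14200 × 0.949 = 13476
Group 5: 14500 × 0.97 = 14065
Group 6: 9100 × 0.931 + 10600 × 0.694 = 8472 + 7356 = 15828
Net migration: Group 5 − 20 → 14045; Group 6 + 470 → 16298
Population now: 0–9=10059, 10–19=13867, 20–29=14051, 30–39=13476, 40–49=14045, 50+=16298
Period 2:
Births: 14051 × 0.106 = 1489 ; 13476 × 0.418 = 5633 ; 14045 × 0.274 = 3848 → total 10970
Group 2: 10059 × 0.963 = 9687
Group 3: 13867 × 0.943 = 13077
Group 4: 14051 × 0.949 = 13334
Group 5: 13476 × 0.97 = 13072
Group 6: 14045 × 0.931 + 16298 × 0.694 = 13076 + 11311 = 24387
Net migration: Group 5 − 20 → 13052; Group 6 + 470 → 24857
Population now: 0–9=10970, 10–19=9687, 20–29=13077, 30–39=13334, 40–49=13052, 50+=24857
Period 3:
Births: 13077 × 0.106 = 1386 ; 13334 × 0.418 = 5574 ; 13052 × 0.274 = 3576 → total 10536
Group 2: 10970 × 0.963 = 10564
Group 3: 9687 × 0.943 = 9135
Group 4: 13077 × 0.949 = 12410
Group 5: 13334 × 0.97 = 12934
Group 6: 13052 × 0.931 + 24857 × 0.694 = 12151 + 17251 = 29402
Net migration: Group 5 − 20 → 12914; Group 6 + 470 → 29872
Population now: 0–9=10536, 10–19=10564, 20–29=9135, 30–39=12410, 40–49=12914, 50+=29872
Dependents (band 0–9 + band 50+) = 10536 + 29872 = 40408; working-age = 45023; ratio = 40408/45023 × 100 = 89.7

89.7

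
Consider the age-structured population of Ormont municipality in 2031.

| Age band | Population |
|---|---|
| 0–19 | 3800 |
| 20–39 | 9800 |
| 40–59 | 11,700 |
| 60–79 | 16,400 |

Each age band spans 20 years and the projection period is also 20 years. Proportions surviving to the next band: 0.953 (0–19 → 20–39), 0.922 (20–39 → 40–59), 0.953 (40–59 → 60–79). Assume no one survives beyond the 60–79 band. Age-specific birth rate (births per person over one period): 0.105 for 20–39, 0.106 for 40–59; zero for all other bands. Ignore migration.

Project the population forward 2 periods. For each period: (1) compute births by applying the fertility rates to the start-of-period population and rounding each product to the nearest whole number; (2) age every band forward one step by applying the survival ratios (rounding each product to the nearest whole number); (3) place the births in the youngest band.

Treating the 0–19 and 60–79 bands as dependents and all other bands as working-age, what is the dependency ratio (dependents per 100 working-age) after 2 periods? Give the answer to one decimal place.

Call the groups 1 to 4, youngest first.
Period 1.
Births: 9800 × 0.105 = 1029 ; 11700 × 0.106 = 1240 → total 2269
Group 2: 3800 × 0.953 = 3621
Group 3: 9800 × 0.922 = 9036
Group 4: 11700 × 0.953 = 11150
Population now: 0–19=2269, 20–39=3621, 40–59=9036, 60–79=11150
Period 2.
Births: 3621 × 0.105 = 380 ; 9036 × 0.106 = 958 → total 1338
Group 2: 2269 × 0.953 = 2162
Group 3: 3621 × 0.922 = 3339
Group 4: 9036 × 0.953 = 8611
Population now: 0–19=1338, 20–39=2162, 40–59=3339, 60–79=8611
Dependents (band 0–19 + band 60–79) = 1338 + 8611 = 9949; working-age = 5501; ratio = 9949/5501 × 100 = 180.9

180.9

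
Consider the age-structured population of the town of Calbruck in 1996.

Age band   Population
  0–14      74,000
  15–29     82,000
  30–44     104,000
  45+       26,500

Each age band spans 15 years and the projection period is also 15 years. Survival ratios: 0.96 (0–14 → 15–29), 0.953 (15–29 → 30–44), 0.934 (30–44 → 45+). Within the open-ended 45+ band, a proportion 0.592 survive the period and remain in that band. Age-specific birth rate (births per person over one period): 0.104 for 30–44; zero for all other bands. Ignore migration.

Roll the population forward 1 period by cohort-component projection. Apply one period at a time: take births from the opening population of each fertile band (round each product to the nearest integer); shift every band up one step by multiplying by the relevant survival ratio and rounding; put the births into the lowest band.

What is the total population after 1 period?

Call the bands 1 to 4, youngest first.
After projecting period 1:
Births: 104000 × 0.104 = 10816
Band 2: 74000 × 0.96 = 71040
Band 3: 82000 × 0.953 = 78146
Band 4: 104000 × 0.934 + 26500 × 0.592 = 97136 + 15688 = 112824
Population now: 0–14=10816, 15–29=71040, 30–44=78146, 45+=112824
Total after period 1: 10816 + 71040 + 78146 + 112824 = 272826

272826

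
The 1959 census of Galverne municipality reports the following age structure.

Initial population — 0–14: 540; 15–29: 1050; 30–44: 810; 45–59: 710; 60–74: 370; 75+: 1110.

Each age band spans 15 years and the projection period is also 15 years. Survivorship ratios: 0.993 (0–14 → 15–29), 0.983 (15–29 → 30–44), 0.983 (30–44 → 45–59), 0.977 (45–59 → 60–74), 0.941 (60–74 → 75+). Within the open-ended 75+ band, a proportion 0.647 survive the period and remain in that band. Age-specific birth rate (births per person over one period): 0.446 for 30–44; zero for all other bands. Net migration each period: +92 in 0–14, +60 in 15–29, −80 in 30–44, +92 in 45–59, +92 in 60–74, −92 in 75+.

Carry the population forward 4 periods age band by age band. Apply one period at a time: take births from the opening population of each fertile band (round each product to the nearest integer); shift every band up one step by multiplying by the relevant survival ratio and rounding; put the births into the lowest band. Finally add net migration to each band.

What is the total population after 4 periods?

4311

[period 1]
Births: 810 × 0.446 = 361
15–29: 540 × 0.993 = 536
30–44: 1050 × 0.983 = 1032
45–59: 810 × 0.983 = 796
60–74: 710 × 0.977 = 694
75+: 370 × 0.941 + 1110 × 0.647 = 348 + 718 = 1066
Net migration: 0–14 + 92 → 453; 15–29 + 60 → 596; 30–44 − 80 → 952; 45–59 + 92 → 888; 60–74 + 92 → 786; 75+ − 92 → 974
→ [453, 596, 952, 888, 786, 974]
[period 2]
Births: 952 × 0.446 = 425
15–29: 453 × 0.993 = 450
30–44: 596 × 0.983 = 586
45–59: 952 × 0.983 = 936
60–74: 888 × 0.977 = 868
75+: 786 × 0.941 + 974 × 0.647 = 740 + 630 = 1370
Net migration: 0–14 + 92 → 517; 15–29 + 60 → 510; 30–44 − 80 → 506; 45–59 + 92 → 1028; 60–74 + 92 → 960; 75+ − 92 → 1278
→ [517, 510, 506, 1028, 960, 1278]
[period 3]
Births: 506 × 0.446 = 226
15–29: 517 × 0.993 = 513
30–44: 510 × 0.983 = 501
45–59: 506 × 0.983 = 497
60–74: 1028 × 0.977 = 1004
75+: 960 × 0.941 + 1278 × 0.647 = 903 + 827 = 1730
Net migration: 0–14 + 92 → 318; 15–29 + 60 → 573; 30–44 − 80 → 421; 45–59 + 92 → 589; 60–74 + 92 → 1096; 75+ − 92 → 1638
→ [318, 573, 421, 589, 1096, 1638]
[period 4]
Births: 421 × 0.446 = 188
15–29: 318 × 0.993 = 316
30–44: 573 × 0.983 = 563
45–59: 421 × 0.983 = 414
60–74: 589 × 0.977 = 575
75+: 1096 × 0.941 + 1638 × 0.647 = 1031 + 1060 = 2091
Net migration: 0–14 + 92 → 280; 15–29 + 60 → 376; 30–44 − 80 → 483; 45–59 + 92 → 506; 60–74 + 92 → 667; 75+ − 92 → 1999
→ [280, 376, 483, 506, 667, 1999]
Total after period 4: 280 + 376 + 483 + 506 + 667 + 1999 = 4311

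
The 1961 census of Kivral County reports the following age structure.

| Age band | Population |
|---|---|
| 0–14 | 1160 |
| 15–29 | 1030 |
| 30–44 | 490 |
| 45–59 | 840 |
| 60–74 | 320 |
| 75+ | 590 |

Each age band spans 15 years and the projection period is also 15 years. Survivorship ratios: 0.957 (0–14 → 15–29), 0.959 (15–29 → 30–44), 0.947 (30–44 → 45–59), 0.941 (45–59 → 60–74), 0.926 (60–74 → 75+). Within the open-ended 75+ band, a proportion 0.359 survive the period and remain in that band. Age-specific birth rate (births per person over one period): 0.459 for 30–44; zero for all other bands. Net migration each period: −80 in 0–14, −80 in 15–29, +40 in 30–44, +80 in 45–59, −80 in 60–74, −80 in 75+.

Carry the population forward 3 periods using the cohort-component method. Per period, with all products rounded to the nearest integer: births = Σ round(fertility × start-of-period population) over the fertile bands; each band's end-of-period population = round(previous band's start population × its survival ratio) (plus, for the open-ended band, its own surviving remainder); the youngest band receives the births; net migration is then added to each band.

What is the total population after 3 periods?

3332

(Bands numbered youngest = 1 to oldest = 6.)
Period 1:
Births: 490 * 0.459 = 225
Band 2: 1160 * 0.957 = 1110
Band 3: 1030 * 0.959 = 988
Band 4: 490 * 0.947 = 464
Band 5: 840 * 0.941 = 790
Band 6: 320 * 0.926 + 590 * 0.359 = 296 + 212 = 508
Net migration: Band 1 − 80 → 145; Band 2 − 80 → 1030; Band 3 + 40 → 1028; Band 4 + 80 → 544; Band 5 − 80 → 710; Band 6 − 80 → 428
Giving 145 / 1030 / 1028 / 544 / 710 / 428.
Period 2:
Births: 1028 * 0.459 = 472
Band 2: 145 * 0.957 = 139
Band 3: 1030 * 0.959 = 988
Band 4: 1028 * 0.947 = 974
Band 5: 544 * 0.941 = 512
Band 6: 710 * 0.926 + 428 * 0.359 = 657 + 154 = 811
Net migration: Band 1 − 80 → 392; Band 2 − 80 → 59; Band 3 + 40 → 1028; Band 4 + 80 → 1054; Band 5 − 80 → 432; Band 6 − 80 → 731
Giving 392 / 59 / 1028 / 1054 / 432 / 731.
Period 3:
Births: 1028 * 0.459 = 472
Band 2: 392 * 0.957 = 375
Band 3: 59 * 0.959 = 57
Band 4: 1028 * 0.947 = 974
Band 5: 1054 * 0.941 = 992
Band 6: 432 * 0.926 + 731 * 0.359 = 400 + 262 = 662
Net migration: Band 1 − 80 → 392; Band 2 − 80 → 295; Band 3 + 40 → 97; Band 4 + 80 → 1054; Band 5 − 80 → 912; Band 6 − 80 → 582
Giving 392 / 295 / 97 / 1054 / 912 / 582.
Total after period 3: 392 + 295 + 97 + 1054 + 912 + 582 = 3332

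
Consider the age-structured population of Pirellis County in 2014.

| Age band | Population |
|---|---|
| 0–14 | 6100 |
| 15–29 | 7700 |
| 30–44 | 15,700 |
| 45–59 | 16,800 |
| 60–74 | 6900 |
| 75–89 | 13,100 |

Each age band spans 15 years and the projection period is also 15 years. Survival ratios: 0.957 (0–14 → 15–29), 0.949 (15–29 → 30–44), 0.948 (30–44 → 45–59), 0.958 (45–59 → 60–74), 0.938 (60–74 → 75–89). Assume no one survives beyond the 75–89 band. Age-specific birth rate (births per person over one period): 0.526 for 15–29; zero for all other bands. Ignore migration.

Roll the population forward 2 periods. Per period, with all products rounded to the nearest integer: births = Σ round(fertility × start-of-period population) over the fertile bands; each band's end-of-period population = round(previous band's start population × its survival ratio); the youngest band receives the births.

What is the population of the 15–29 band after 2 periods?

3876

Call the groups 1 to 6, youngest first.
— Period 1 —
Births: 7700 × 0.526 = 4050
Group 2: 6100 × 0.957 = 5838
Group 3: 7700 × 0.949 = 7307
Group 4: 15700 × 0.948 = 14884
Group 5: 16800 × 0.958 = 16094
Group 6: 6900 × 0.938 = 6472
Giving 4050 / 5838 / 7307 / 14884 / 16094 / 6472.
— Period 2 —
Births: 5838 × 0.526 = 3071
Group 2: 4050 × 0.957 = 3876
Group 3: 5838 × 0.949 = 5540
Group 4: 7307 × 0.948 = 6927
Group 5: 14884 × 0.958 = 14259
Group 6: 16094 × 0.938 = 15096
Giving 3071 / 3876 / 5540 / 6927 / 14259 / 15096.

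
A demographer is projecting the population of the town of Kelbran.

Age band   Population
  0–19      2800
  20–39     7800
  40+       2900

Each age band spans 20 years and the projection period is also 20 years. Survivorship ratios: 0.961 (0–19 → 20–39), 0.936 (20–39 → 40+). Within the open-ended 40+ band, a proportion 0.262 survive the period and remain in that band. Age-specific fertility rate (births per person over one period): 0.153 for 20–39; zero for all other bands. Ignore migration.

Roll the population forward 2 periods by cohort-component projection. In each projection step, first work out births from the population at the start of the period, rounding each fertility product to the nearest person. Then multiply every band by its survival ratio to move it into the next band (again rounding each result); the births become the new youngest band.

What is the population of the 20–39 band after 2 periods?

1146

Let group 1 be 0–19 through group 3 = 40+.
Period 1:
Births: 7800 × 0.153 = 1193
Group 2: 2800 × 0.961 = 2691
Group 3: 7800 × 0.936 + 2900 × 0.262 = 7301 + 760 = 8061
→ [1193, 2691, 8061]
Period 2:
Births: 2691 × 0.153 = 412
Group 2: 1193 × 0.961 = 1146
Group 3: 2691 × 0.936 + 8061 × 0.262 = 2519 + 2112 = 4631
→ [412, 1146, 4631]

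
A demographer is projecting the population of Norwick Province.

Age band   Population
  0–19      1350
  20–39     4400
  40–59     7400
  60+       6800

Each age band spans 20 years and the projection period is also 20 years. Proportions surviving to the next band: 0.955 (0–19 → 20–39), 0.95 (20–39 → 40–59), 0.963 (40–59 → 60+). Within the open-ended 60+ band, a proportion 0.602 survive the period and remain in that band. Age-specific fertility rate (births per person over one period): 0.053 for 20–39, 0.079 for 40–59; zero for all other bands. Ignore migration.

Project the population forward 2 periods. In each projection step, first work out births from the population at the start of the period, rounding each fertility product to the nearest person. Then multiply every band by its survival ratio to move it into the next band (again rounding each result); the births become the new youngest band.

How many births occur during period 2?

Let group 1 be 0–19 through group 4 = 60+.
After projecting period 1:
Births: 4400 × 0.053 = 233  |  7400 × 0.079 = 585 — total 818
Group 2: 1350 × 0.955 = 1289
Group 3: 4400 × 0.95 = 4180
Group 4: 7400 × 0.963 + 6800 × 0.602 = 7126 + 4094 = 11220
End of period: [818, 1289, 4180, 11220]
After projecting period 2:
Births: 1289 × 0.053 = 68  |  4180 × 0.079 = 330 — total 398
Group 2: 818 × 0.955 = 781
Group 3: 1289 × 0.95 = 1225
Group 4: 4180 × 0.963 + 11220 × 0.602 = 4025 + 6754 = 10779
End of period: [398, 781, 1225, 10779]

398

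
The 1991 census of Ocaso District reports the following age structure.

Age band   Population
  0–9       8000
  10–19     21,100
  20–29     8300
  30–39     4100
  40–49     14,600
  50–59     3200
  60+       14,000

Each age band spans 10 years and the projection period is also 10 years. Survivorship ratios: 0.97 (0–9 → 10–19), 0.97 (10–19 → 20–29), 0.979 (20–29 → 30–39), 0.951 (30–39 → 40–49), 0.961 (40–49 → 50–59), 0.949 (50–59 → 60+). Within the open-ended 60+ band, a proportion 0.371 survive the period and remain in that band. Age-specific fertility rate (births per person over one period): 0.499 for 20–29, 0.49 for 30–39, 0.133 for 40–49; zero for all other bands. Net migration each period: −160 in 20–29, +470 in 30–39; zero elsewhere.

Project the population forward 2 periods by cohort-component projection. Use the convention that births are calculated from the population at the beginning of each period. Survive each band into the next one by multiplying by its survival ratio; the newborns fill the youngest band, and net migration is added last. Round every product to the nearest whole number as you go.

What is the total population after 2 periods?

78723

Call the groups 1 to 7, youngest first.
[period 1]
Births: 8300 × 0.499 = 4142 ; 4100 × 0.49 = 2009 ; 14600 × 0.133 = 1942 ⇒ total 8093
Group 2: 8000 × 0.97 = 7760
Group 3: 21100 × 0.97 = 20467
Group 4: 8300 × 0.979 = 8126
Group 5: 4100 × 0.951 = 3899
Group 6: 14600 × 0.961 = 14031
Group 7: 3200 × 0.949 + 14000 × 0.371 = 3037 + 5194 = 8231
Net migration: Group 3 − 160 → 20307; Group 4 + 470 → 8596
→ [8093, 7760, 20307, 8596, 3899, 14031, 8231]
[period 2]
Births: 20307 × 0.499 = 10133 ; 8596 × 0.49 = 4212 ; 3899 × 0.133 = 519 ⇒ total 14864
Group 2: 8093 × 0.97 = 7850
Group 3: 7760 × 0.97 = 7527
Group 4: 20307 × 0.979 = 19881
Group 5: 8596 × 0.951 = 8175
Group 6: 3899 × 0.961 = 3747
Group 7: 14031 × 0.949 + 8231 × 0.371 = 13315 + 3054 = 16369
Net migration: Group 3 − 160 → 7367; Group 4 + 470 → 20351
→ [14864, 7850, 7367, 20351, 8175, 3747, 16369]
Total after period 2: 14864 + 7850 + 7367 + 20351 + 8175 + 3747 + 16369 = 78723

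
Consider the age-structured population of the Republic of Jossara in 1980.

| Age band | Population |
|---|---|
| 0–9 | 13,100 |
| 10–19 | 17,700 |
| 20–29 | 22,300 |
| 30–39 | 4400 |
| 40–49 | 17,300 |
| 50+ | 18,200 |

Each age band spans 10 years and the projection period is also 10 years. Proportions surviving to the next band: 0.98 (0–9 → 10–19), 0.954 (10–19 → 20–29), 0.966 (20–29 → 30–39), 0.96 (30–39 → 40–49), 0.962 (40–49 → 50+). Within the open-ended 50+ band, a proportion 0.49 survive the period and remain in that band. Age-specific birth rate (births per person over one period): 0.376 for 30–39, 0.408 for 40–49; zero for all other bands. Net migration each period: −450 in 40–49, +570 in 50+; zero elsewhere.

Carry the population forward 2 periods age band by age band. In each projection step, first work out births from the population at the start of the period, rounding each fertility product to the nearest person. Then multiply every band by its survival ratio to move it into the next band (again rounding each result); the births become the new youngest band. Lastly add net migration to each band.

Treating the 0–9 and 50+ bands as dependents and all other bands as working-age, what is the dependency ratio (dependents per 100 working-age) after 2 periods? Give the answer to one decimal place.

46.5

(Bands numbered youngest = 1 to oldest = 6.)
Period 1.
Births: 4400 * 0.376 = 1654 ; 17300 * 0.408 = 7058 → 8712
Band 2: 13100 * 0.98 = 12838
Band 3: 17700 * 0.954 = 16886
Band 4: 22300 * 0.966 = 21542
Band 5: 4400 * 0.96 = 4224
Band 6: 17300 * 0.962 + 18200 * 0.49 = 16643 + 8918 = 25561
Net migration: Band 5 − 450 → 3774; Band 6 + 570 → 26131
Giving 8712 / 12838 / 16886 / 21542 / 3774 / 26131.
Period 2.
Births: 21542 * 0.376 = 8100 ; 3774 * 0.408 = 1540 → 9640
Band 2: 8712 * 0.98 = 8538
Band 3: 12838 * 0.954 = 12247
Band 4: 16886 * 0.966 = 16312
Band 5: 21542 * 0.96 = 20680
Band 6: 3774 * 0.962 + 26131 * 0.49 = 3631 + 12804 = 16435
Net migration: Band 5 − 450 → 20230; Band 6 + 570 → 17005
Giving 9640 / 8538 / 12247 / 16312 / 20230 / 17005.
Dependents (band 0–9 + band 50+) = 9640 + 17005 = 26645; working-age = 57327; ratio = 26645/57327 × 100 = 46.5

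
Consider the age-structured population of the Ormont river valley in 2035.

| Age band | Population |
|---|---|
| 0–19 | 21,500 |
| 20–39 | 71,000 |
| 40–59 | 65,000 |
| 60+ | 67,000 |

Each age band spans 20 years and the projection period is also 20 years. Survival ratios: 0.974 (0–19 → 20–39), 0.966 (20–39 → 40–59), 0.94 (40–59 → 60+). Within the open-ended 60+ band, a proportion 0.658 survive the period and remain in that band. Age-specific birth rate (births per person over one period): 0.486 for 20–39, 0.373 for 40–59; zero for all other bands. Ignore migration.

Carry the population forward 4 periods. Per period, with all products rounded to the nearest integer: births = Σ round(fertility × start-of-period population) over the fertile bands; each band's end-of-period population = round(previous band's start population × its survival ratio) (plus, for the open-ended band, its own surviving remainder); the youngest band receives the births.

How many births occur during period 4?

Period 1:
Births: 71000 × 0.486 = 34506, 65000 × 0.373 = 24245 — total 58751
20–39: 21500 × 0.974 = 20941
40–59: 71000 × 0.966 = 68586
60+: 65000 × 0.94 + 67000 × 0.658 = 61100 + 44086 = 105186
Population now: 0–19=58751, 20–39=20941, 40–59=68586, 60+=105186
Period 2:
Births: 20941 × 0.486 = 10177, 68586 × 0.373 = 25583 — total 35760
20–39: 58751 × 0.974 = 57223
40–59: 20941 × 0.966 = 20229
60+: 68586 × 0.94 + 105186 × 0.658 = 64471 + 69212 = 133683
Population now: 0–19=35760, 20–39=57223, 40–59=20229, 60+=133683
Period 3:
Births: 57223 × 0.486 = 27810, 20229 × 0.373 = 7545 — total 35355
20–39: 35760 × 0.974 = 34830
40–59: 57223 × 0.966 = 55277
60+: 20229 × 0.94 + 133683 × 0.658 = 19015 + 87963 = 106978
Population now: 0–19=35355, 20–39=34830, 40–59=55277, 60+=106978
Period 4:
Births: 34830 × 0.486 = 16927, 55277 × 0.373 = 20618 — total 37545
20–39: 35355 × 0.974 = 34436
40–59: 34830 × 0.966 = 33646
60+: 55277 × 0.94 + 106978 × 0.658 = 51960 + 70392 = 122352
Population now: 0–19=37545, 20–39=34436, 40–59=33646, 60+=122352

37545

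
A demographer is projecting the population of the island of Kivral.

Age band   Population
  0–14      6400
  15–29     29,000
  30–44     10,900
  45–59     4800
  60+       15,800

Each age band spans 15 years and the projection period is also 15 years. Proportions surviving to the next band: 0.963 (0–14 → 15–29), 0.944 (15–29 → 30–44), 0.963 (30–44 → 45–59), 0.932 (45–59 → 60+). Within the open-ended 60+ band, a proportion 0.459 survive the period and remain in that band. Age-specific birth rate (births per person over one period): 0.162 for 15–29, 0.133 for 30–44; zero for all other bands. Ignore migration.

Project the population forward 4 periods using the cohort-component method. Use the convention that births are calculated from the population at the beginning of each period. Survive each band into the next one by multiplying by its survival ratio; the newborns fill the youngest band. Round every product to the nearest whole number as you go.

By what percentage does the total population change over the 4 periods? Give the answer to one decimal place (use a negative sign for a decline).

-51.5

— Period 1 —
Births: 29000 × 0.162 = 4698 ; 10900 × 0.133 = 1450 ⇒ total 6148
15–29: 6400 × 0.963 = 6163
30–44: 29000 × 0.944 = 27376
45–59: 10900 × 0.963 = 10497
60+: 4800 × 0.932 + 15800 × 0.459 = 4474 + 7252 = 11726
→ [6148, 6163, 27376, 10497, 11726]
— Period 2 —
Births: 6163 × 0.162 = 998 ; 27376 × 0.133 = 3641 ⇒ total 4639
15–29: 6148 × 0.963 = 5921
30–44: 6163 × 0.944 = 5818
45–59: 27376 × 0.963 = 26363
60+: 10497 × 0.932 + 11726 × 0.459 = 9783 + 5382 = 15165
→ [4639, 5921, 5818, 26363, 15165]
— Period 3 —
Births: 5921 × 0.162 = 959 ; 5818 × 0.133 = 774 ⇒ total 1733
15–29: 4639 × 0.963 = 4467
30–44: 5921 × 0.944 = 5589
45–59: 5818 × 0.963 = 5603
60+: 26363 × 0.932 + 15165 × 0.459 = 24570 + 6961 = 31531
→ [1733, 4467, 5589, 5603, 31531]
— Period 4 —
Births: 4467 × 0.162 = 724 ; 5589 × 0.133 = 743 ⇒ total 1467
15–29: 1733 × 0.963 = 1669
30–44: 4467 × 0.944 = 4217
45–59: 5589 × 0.963 = 5382
60+: 5603 × 0.932 + 31531 × 0.459 = 5222 + 14473 = 19695
→ [1467, 1669, 4217, 5382, 19695]
Total: 66900 → 32430; change = -34470; percentage change = -51.5%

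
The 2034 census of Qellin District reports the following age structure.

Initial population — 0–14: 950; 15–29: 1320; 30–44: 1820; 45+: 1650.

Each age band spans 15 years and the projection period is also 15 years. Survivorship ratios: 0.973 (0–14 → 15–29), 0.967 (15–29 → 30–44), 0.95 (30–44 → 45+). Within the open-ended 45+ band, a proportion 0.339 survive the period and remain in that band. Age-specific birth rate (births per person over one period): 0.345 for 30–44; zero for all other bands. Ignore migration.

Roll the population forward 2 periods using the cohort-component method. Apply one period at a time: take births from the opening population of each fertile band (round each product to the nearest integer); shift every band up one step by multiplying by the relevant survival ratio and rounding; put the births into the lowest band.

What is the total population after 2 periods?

— Period 1 —
Births: 1820 × 0.345 = 628
15–29: 950 × 0.973 = 924
30–44: 1320 × 0.967 = 1276
45+: 1820 × 0.95 + 1650 × 0.339 = 1729 + 559 = 2288
Population now: 0–14=628, 15–29=924, 30–44=1276, 45+=2288
— Period 2 —
Births: 1276 × 0.345 = 440
15–29: 628 × 0.973 = 611
30–44: 924 × 0.967 = 894
45+: 1276 × 0.95 + 2288 × 0.339 = 1212 + 776 = 1988
Population now: 0–14=440, 15–29=611, 30–44=894, 45+=1988
Total after period 2: 440 + 611 + 894 + 1988 = 3933

3933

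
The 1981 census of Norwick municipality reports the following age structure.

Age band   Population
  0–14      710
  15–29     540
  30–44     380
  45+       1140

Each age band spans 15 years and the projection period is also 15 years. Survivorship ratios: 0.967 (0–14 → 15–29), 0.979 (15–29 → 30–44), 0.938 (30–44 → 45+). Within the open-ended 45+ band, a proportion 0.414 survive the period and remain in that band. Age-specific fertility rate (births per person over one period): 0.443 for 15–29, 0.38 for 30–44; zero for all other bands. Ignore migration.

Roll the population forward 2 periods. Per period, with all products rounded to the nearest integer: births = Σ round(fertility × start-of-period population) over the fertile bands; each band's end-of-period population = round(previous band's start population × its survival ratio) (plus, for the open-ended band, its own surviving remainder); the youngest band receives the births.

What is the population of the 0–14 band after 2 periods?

Numbering the bands 1..4 from youngest to oldest:
— Period 1 —
Births: 540 × 0.443 = 239 ; 380 × 0.38 = 144 ⇒ total 383
Band 2: 710 × 0.967 = 687
Band 3: 540 × 0.979 = 529
Band 4: 380 × 0.938 + 1140 × 0.414 = 356 + 472 = 828
Giving 383 / 687 / 529 / 828.
— Period 2 —
Births: 687 × 0.443 = 304 ; 529 × 0.38 = 201 ⇒ total 505
Band 2: 383 × 0.967 = 370
Band 3: 687 × 0.979 = 673
Band 4: 529 × 0.938 + 828 × 0.414 = 496 + 343 = 839
Giving 505 / 370 / 673 / 839.

505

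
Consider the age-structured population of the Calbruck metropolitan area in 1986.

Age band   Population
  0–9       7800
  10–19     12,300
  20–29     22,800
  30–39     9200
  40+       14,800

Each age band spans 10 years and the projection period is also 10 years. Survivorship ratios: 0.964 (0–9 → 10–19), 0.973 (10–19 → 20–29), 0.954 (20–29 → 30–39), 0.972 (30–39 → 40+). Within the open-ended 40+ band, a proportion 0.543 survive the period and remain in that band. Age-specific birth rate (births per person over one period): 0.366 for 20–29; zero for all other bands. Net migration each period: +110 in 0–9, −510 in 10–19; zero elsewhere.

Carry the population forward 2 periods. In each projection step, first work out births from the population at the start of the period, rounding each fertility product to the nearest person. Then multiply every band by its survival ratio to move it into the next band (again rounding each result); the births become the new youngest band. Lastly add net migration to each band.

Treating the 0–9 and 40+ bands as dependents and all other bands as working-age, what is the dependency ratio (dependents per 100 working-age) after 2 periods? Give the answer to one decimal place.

(Groups numbered youngest = 1 to oldest = 5.)
Period 1.
Births: 22800 × 0.366 = 8345
Group 2: 7800 × 0.964 = 7519
Group 3: 12300 × 0.973 = 11968
Group 4: 22800 × 0.954 = 21751
Group 5: 9200 × 0.972 + 14800 × 0.543 = 8942 + 8036 = 16978
Net migration: Group 1 + 110 → 8455; Group 2 − 510 → 7009
Giving 8455 / 7009 / 11968 / 21751 / 16978.
Period 2.
Births: 11968 × 0.366 = 4380
Group 2: 8455 × 0.964 = 8151
Group 3: 7009 × 0.973 = 6820
Group 4: 11968 × 0.954 = 11417
Group 5: 21751 × 0.972 + 16978 × 0.543 = 21142 + 9219 = 30361
Net migration: Group 1 + 110 → 4490; Group 2 − 510 → 7641
Giving 4490 / 7641 / 6820 / 11417 / 30361.
Dependents (band 0–9 + band 40+) = 4490 + 30361 = 34851; working-age = 25878; ratio = 34851/25878 × 100 = 134.7

134.7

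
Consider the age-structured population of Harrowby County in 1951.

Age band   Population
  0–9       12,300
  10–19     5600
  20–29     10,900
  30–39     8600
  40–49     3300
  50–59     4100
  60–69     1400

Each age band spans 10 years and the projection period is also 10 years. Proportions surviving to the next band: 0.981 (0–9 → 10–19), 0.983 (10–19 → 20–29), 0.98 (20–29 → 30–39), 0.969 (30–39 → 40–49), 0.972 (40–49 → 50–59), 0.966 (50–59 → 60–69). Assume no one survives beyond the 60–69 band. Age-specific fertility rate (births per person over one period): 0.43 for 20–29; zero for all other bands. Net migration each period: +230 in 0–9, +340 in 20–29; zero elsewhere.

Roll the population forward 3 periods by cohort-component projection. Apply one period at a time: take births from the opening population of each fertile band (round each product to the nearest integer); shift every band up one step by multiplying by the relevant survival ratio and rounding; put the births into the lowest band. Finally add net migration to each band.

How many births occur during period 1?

Numbering the groups 1..7 from youngest to oldest:
Period 1:
Births: 10900 × 0.43 = 4687
Group 2: 12300 × 0.981 = 12066
Group 3: 5600 × 0.983 = 5505
Group 4: 10900 × 0.98 = 10682
Group 5: 8600 × 0.969 = 8333
Group 6: 3300 × 0.972 = 3208
Group 7: 4100 × 0.966 = 3961
Net migration: Group 1 + 230 → 4917; Group 3 + 340 → 5845
→ [4917, 12066, 5845, 10682, 8333, 3208, 3961]

4687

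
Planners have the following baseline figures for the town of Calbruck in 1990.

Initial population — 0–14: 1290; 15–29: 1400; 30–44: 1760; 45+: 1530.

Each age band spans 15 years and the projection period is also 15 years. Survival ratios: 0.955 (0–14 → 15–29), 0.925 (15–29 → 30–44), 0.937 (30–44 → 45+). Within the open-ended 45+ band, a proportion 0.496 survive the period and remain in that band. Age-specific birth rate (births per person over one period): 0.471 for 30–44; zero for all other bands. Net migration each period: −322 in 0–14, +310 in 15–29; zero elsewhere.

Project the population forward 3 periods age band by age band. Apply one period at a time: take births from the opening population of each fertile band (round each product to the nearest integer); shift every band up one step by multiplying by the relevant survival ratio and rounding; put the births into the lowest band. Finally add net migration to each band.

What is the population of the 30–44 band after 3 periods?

734

[period 1]
Births: 1760 × 0.471 = 829
15–29: 1290 × 0.955 = 1232
30–44: 1400 × 0.925 = 1295
45+: 1760 × 0.937 + 1530 × 0.496 = 1649 + 759 = 2408
Net migration: 0–14 − 322 → 507; 15–29 + 310 → 1542
→ [507, 1542, 1295, 2408]
[period 2]
Births: 1295 × 0.471 = 610
15–29: 507 × 0.955 = 484
30–44: 1542 × 0.925 = 1426
45+: 1295 × 0.937 + 2408 × 0.496 = 1213 + 1194 = 2407
Net migration: 0–14 − 322 → 288; 15–29 + 310 → 794
→ [288, 794, 1426, 2407]
[period 3]
Births: 1426 × 0.471 = 672
15–29: 288 × 0.955 = 275
30–44: 794 × 0.925 = 734
45+: 1426 × 0.937 + 2407 × 0.496 = 1336 + 1194 = 2530
Net migration: 0–14 − 322 → 350; 15–29 + 310 → 585
→ [350, 585, 734, 2530]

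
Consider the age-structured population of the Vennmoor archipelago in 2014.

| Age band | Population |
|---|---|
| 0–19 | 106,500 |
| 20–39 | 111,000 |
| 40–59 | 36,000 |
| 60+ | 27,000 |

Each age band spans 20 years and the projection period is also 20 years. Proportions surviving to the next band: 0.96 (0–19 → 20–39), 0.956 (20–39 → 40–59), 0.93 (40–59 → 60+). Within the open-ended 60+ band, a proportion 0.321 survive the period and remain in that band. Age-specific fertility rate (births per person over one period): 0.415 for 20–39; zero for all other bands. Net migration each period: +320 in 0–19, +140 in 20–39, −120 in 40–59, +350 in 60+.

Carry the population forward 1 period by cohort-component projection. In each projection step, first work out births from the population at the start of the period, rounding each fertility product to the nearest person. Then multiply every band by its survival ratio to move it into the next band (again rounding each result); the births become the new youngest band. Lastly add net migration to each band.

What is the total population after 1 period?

After projecting period 1:
Births: 111000 × 0.415 = 46065
20–39: 106500 × 0.96 = 102240
40–59: 111000 × 0.956 = 106116
60+: 36000 × 0.93 + 27000 × 0.321 = 33480 + 8667 = 42147
Net migration: 0–19 + 320 → 46385; 20–39 + 140 → 102380; 40–59 − 120 → 105996; 60+ + 350 → 42497
Population now: 0–19=46385, 20–39=102380, 40–59=105996, 60+=42497
Total after period 1: 46385 + 102380 + 105996 + 42497 = 297258

297258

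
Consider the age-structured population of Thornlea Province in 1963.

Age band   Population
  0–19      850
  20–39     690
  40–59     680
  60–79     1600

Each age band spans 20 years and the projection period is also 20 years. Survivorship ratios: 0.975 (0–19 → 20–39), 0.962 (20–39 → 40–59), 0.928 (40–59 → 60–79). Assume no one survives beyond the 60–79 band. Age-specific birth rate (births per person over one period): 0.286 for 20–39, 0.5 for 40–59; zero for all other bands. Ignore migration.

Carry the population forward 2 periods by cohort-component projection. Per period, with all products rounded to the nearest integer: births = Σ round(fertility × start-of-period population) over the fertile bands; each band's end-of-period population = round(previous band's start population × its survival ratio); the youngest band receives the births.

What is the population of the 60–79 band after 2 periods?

[period 1]
Births: 690 * 0.286 = 197 ; 680 * 0.5 = 340 → total 537
20–39: 850 * 0.975 = 829
40–59: 690 * 0.962 = 664
60–79: 680 * 0.928 = 631
Population now: 0–19=537, 20–39=829, 40–59=664, 60–79=631
[period 2]
Births: 829 * 0.286 = 237 ; 664 * 0.5 = 332 → total 569
20–39: 537 * 0.975 = 524
40–59: 829 * 0.962 = 797
60–79: 664 * 0.928 = 616
Population now: 0–19=569, 20–39=524, 40–59=797, 60–79=616

616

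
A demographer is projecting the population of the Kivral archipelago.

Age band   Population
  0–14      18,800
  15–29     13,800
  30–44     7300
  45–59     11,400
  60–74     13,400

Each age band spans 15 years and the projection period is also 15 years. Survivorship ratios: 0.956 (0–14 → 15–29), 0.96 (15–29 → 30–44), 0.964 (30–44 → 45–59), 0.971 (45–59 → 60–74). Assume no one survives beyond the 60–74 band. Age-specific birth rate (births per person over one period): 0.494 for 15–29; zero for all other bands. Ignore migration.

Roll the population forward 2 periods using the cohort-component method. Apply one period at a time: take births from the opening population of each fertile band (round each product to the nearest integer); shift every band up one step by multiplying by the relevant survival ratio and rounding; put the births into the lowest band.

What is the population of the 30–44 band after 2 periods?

17254

After projecting period 1:
Births: 13800 * 0.494 = 6817
15–29: 18800 * 0.956 = 17973
30–44: 13800 * 0.96 = 13248
45–59: 7300 * 0.964 = 7037
60–74: 11400 * 0.971 = 11069
→ [6817, 17973, 13248, 7037, 11069]
After projecting period 2:
Births: 17973 * 0.494 = 8879
15–29: 6817 * 0.956 = 6517
30–44: 17973 * 0.96 = 17254
45–59: 13248 * 0.964 = 12771
60–74: 7037 * 0.971 = 6833
→ [8879, 6517, 17254, 12771, 6833]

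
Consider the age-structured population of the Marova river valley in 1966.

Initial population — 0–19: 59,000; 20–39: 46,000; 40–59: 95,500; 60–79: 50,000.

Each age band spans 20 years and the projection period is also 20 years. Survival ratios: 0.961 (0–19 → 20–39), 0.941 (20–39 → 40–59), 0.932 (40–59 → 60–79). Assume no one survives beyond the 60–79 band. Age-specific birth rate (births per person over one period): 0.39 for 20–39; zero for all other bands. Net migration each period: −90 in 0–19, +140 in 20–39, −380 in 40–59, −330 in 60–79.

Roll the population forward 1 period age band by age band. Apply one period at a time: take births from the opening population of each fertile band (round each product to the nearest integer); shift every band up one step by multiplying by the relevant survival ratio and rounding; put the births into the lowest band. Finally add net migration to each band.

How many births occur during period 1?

Period 1:
Births: 46000 * 0.39 = 17940
20–39: 59000 * 0.961 = 56699
40–59: 46000 * 0.941 = 43286
60–79: 95500 * 0.932 = 89006
Net migration: 0–19 − 90 → 17850; 20–39 + 140 → 56839; 40–59 − 380 → 42906; 60–79 − 330 → 88676
Population now: 0–19=17850, 20–39=56839, 40–59=42906, 60–79=88676

17940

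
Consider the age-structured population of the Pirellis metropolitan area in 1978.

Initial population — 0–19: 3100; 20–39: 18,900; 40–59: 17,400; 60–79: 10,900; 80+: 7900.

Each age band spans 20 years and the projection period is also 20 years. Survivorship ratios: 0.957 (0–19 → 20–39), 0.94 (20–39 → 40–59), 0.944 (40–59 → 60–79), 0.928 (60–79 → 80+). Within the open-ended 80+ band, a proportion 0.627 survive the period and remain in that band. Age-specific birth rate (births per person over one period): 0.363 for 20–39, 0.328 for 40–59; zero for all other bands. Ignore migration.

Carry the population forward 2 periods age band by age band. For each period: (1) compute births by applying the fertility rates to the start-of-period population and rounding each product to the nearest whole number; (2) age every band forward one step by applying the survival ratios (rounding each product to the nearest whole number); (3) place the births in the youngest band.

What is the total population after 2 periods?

63183

Period 1.
Births: 18900 × 0.363 = 6861  |  17400 × 0.328 = 5707 — total 12568
20–39: 3100 × 0.957 = 2967
40–59: 18900 × 0.94 = 17766
60–79: 17400 × 0.944 = 16426
80+: 10900 × 0.928 + 7900 × 0.627 = 10115 + 4953 = 15068
Population now: 0–19=12568, 20–39=2967, 40–59=17766, 60–79=16426, 80+=15068
Period 2.
Births: 2967 × 0.363 = 1077  |  17766 × 0.328 = 5827 — total 6904
20–39: 12568 × 0.957 = 12028
40–59: 2967 × 0.94 = 2789
60–79: 17766 × 0.944 = 16771
80+: 16426 × 0.928 + 15068 × 0.627 = 15243 + 9448 = 24691
Population now: 0–19=6904, 20–39=12028, 40–59=2789, 60–79=16771, 80+=24691
Total after period 2: 6904 + 12028 + 2789 + 16771 + 24691 = 63183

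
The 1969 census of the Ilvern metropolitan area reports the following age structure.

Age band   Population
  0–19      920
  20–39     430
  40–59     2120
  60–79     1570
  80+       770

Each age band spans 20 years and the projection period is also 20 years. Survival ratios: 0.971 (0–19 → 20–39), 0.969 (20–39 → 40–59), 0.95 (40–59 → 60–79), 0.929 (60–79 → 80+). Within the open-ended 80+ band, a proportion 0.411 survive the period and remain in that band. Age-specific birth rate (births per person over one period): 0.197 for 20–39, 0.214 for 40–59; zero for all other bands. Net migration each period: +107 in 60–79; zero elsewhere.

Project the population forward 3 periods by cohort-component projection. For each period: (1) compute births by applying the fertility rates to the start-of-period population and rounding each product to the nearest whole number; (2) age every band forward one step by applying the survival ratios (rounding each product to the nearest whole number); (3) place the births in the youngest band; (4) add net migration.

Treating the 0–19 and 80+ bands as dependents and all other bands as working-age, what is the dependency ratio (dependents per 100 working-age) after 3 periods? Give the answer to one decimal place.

Call the groups 1 to 5, youngest first.
[period 1]
Births: 430 × 0.197 = 85, 2120 × 0.214 = 454 → total 539
Group 2: 920 × 0.971 = 893
Group 3: 430 × 0.969 = 417
Group 4: 2120 × 0.95 = 2014
Group 5: 1570 × 0.929 + 770 × 0.411 = 1459 + 316 = 1775
Net migration: Group 4 + 107 → 2121
End of period: [539, 893, 417, 2121, 1775]
[period 2]
Births: 893 × 0.197 = 176, 417 × 0.214 = 89 → total 265
Group 2: 539 × 0.971 = 523
Group 3: 893 × 0.969 = 865
Group 4: 417 × 0.95 = 396
Group 5: 2121 × 0.929 + 1775 × 0.411 = 1970 + 730 = 2700
Net migration: Group 4 + 107 → 503
End of period: [265, 523, 865, 503, 2700]
[period 3]
Births: 523 × 0.197 = 103, 865 × 0.214 = 185 → total 288
Group 2: 265 × 0.971 = 257
Group 3: 523 × 0.969 = 507
Group 4: 865 × 0.95 = 822
Group 5: 503 × 0.929 + 2700 × 0.411 = 467 + 1110 = 1577
Net migration: Group 4 + 107 → 929
End of period: [288, 257, 507, 929, 1577]
Dependents (band 0–19 + band 80+) = 288 + 1577 = 1865; working-age = 1693; ratio = 1865/1693 × 100 = 110.2

110.2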